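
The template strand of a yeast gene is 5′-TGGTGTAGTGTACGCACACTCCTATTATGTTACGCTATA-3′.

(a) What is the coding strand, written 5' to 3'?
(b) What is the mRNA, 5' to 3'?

(a) The coding strand is the reverse complement of the template: complement ACCACATCACATGCGTGTGAGGATAATACAATGCGATAT, then reverse.
(b) mRNA has the coding-strand sequence with T→U.

(a) 5'-TATAGCGTAACATAATAGGAGTGTGCGTACACTACACCA-3'
(b) 5'-UAUAGCGUAACAUAAUAGGAGUGUGCGUACACUACACCA-3'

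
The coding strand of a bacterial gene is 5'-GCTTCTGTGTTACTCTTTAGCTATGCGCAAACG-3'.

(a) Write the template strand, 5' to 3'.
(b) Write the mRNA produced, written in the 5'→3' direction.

(a) 5'-CGTTTGCGCATAGCTAAAGAGTAACACAGAAGC-3'
(b) 5'-GCUUCUGUGUUACUCUUUAGCUAUGCGCAAACG-3'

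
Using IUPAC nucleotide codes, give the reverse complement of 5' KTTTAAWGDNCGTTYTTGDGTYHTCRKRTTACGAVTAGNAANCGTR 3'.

5′-YACGNTTNCTABTCGTAAYMYGADRACHCAARAACGNHCWTTAAAM-3′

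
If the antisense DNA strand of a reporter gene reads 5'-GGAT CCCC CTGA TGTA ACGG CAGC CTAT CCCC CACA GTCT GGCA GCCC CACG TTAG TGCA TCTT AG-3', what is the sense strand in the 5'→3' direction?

The coding strand is complementary and antiparallel to the template: take the complement (A↔T, G↔C) and reverse.

5′-CTAAGATGCACTAACGTGGGGCTGCCAGACTGTGGGGGATAGGCTGCCGTTACATCAGGGGGATCC-3′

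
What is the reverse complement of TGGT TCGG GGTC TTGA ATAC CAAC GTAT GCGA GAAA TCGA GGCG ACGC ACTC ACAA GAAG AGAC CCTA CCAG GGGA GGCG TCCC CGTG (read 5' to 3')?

Reading the sequence 3'→5' and pairing each base (A↔T, G↔C) gives the reverse complement directly.

5'-CACGGGGACGCCTCCCCTGGTAGGGTCTCTTCTTGTGAGTGCGTCGCCTCGATTTCTCGCATACGTTGGTATTCAAGACCCCGAACCA-3'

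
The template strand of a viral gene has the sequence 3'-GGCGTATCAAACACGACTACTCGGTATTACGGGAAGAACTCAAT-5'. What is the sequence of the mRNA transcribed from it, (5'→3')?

5'-CCGCAUAGUUUGUGCUGAUGAGCCAUAAUGCCCUUCUUGAGUUA-3'

Reading the template 3'→5' as shown, RNA polymerase pairs each base (A→U, T→A, G↔C) to build mRNA 5'→3' directly.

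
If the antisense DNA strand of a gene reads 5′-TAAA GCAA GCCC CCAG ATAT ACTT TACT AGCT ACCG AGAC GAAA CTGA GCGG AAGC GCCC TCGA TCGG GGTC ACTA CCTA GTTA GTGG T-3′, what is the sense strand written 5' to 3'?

5'-ACCACTAACTAGGTAGTGACCCCGATCGAGGGCGCTTCCGCTCAGTTTCGTCTCGGTAGCTAGTAAAGTATATCTGGGGGCTTGCTTTA-3'

The coding strand is complementary and antiparallel to the template: take the complement (A↔T, G↔C) and reverse.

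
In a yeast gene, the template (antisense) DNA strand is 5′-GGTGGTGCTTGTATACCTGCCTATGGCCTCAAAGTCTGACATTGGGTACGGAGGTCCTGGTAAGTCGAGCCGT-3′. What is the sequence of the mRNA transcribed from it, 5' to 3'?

5'-ACGGCUCGACUUACCAGGACCUCCGUACCCAAUGUCAGACUUUGAGGCCAUAGGCAGGUAUACAAGCACCACC-3'

RNA polymerase reads the template 3'→5' and synthesizes mRNA 5'→3' by base-pairing (A→U, T→A, G↔C). The complement of the template is CCACCACGAACATATGGACGGATACCGGAGTTTCAGACTGTAACCCATGCCTCCAGGACCATTCAGCTCGGCA; antiparallel, so 5'→3' the coding strand is ACGGCTCGACTTACCAGGACCTCCGTACCCAATGTCAGACTTTGAGGCCATAGGCAGGTATACAAGCACCACC. Replace T with U for the mRNA.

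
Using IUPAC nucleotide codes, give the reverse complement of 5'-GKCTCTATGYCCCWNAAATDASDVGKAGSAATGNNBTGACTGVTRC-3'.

Standard pairs A↔T, G↔C; ambiguity codes pair R↔Y, K↔M, W↔W, S↔S, B↔V, D↔H, N↔N. Complement (CMGAGATACRGGGWNTTTAHTSHBCMTCSTTACNNVACTGACBAYG), then reverse for 5'→3'.

5'-GYABCAGTCAVNNCATTSCTMCBHSTHATTTNWGGGRCATAGAGMC-3'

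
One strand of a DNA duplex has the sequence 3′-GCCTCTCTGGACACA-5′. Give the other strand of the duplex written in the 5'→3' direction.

5'-CGGAGAGACCTGTGT-3'

The strand is given 3'→5', so its complement runs 5'→3' in the same left-to-right order: pair each base A↔T, G↔C.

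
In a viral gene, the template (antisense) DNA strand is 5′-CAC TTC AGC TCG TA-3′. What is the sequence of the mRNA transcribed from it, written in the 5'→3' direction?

RNA polymerase reads the template 3'→5' and synthesizes mRNA 5'→3' by base-pairing (A→U, T→A, G↔C). The complement of the template is GTGAAGTCGAGCAT; antiparallel, so 5'→3' the coding strand is TACGAGCTGAAGTG. Replace T with U for the mRNA.

5′-UACGAGCUGAAGUG-3′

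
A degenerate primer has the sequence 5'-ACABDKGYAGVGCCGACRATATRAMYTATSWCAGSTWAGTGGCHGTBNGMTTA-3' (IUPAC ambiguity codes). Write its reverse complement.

Standard pairs A↔T, G↔C; ambiguity codes pair R↔Y, M↔K, W↔W, S↔S, B↔V, D↔H, N↔N. Complement (TGTVHMCRTCBCGGCTGYTATAYTKRATASWGTCSAWTCACCGDCAVNCKAAT), then reverse for 5'→3'.

5'-TAAKCNVACDGCCACTWASCTGWSATARKTYATATYGTCGGCBCTRCMHVTGT-3'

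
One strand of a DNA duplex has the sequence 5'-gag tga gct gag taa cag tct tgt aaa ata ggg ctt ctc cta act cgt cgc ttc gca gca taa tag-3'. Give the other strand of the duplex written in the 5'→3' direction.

5'-CTATTATGCTGCGAAGCGACGAGTTAGGAGAAGCCCTATTTTACAAGACTGTTACTCAGCTCACTC-3'

Pairing A↔T and G↔C gives CTCACTCGACTCATTGTCAGAACATTTTATCCCGAAGAGGATTGAGCAGCGAAGCGTCGTATTATC, running 3'→5'. Reverse for the 5'→3' convention.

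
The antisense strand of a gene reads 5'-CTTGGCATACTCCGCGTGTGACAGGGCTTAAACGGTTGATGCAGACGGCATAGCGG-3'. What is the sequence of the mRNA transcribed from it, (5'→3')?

The mRNA has the sequence of the coding strand (reverse complement of the template) with T→U. Reverse complement of CTTGGCATACTCCGCGTGTGACAGGGCTTAAACGGTTGATGCAGACGGCATAGCGG is CCGCTATGCCGTCTGCATCAACCGTTTAAGCCCTGTCACACGCGGAGTATGCCAAG; then T→U.

5'-CCGCUAUGCCGUCUGCAUCAACCGUUUAAGCCCUGUCACACGCGGAGUAUGCCAAG-3'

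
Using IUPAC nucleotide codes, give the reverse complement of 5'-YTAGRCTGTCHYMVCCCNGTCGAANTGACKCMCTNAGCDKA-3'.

5'-TMHGCTNAGKGMGTCANTTCGACNGGGBKRDGACAGYCTAR-3'

Standard pairs A↔T, G↔C; ambiguity codes pair R↔Y, M↔K, D↔H, V↔B, N↔N. Complement (RATCYGACAGDRKBGGGNCAGCTTNACTGMGKGANTCGHMT), then reverse for 5'→3'.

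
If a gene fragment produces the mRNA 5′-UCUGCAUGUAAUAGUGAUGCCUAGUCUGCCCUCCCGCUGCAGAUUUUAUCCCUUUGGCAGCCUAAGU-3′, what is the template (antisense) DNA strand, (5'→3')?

Replace U with T to get the coding DNA strand: TCTGCATGTAATAGTGATGCCTAGTCTGCCCTCCCGCTGCAGATTTTATCCCTTTGGCAGCCTAAGT. The template strand is its reverse complement (complement AGACGTACATTATCACTACGGATCAGACGGGAGGGCGACGTCTAAAATAGGGAAACCGTCGGATTCA, then reverse).

5′-ACTTAGGCTGCCAAAGGGATAAAATCTGCAGCGGGAGGGCAGACTAGGCATCACTATTACATGCAGA-3′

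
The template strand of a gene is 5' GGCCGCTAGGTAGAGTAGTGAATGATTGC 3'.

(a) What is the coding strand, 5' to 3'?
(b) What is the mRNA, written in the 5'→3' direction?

(a) The coding strand is the reverse complement of the template: complement CCGGCGATCCATCTCATCACTTACTAACG, then reverse.
(b) mRNA has the coding-strand sequence with T→U.

(a) 5'-GCAATCATTCACTACTCTACCTAGCGGCC-3'
(b) 5'-GCAAUCAUUCACUACUCUACCUAGCGGCC-3'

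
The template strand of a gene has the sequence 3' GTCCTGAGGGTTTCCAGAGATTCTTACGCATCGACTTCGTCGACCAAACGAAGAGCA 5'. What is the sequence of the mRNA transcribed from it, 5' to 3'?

5'-CAGGACUCCCAAAGGUCUCUAAGAAUGCGUAGCUGAAGCAGCUGGUUUGCUUCUCGU-3'

Reading the template 3'→5' as shown, RNA polymerase pairs each base (A→U, T→A, G↔C) to build mRNA 5'→3' directly.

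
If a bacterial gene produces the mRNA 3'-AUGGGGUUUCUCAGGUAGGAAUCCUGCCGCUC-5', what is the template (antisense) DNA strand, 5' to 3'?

5'-TACCCCAAAGAGTCCATCCTTAGGACGGCGAG-3'

Written 5'→3' the mRNA is CUCGCCGUCCUAAGGAUGGACUCUUUGGGGUA, so the coding DNA strand is CTCGCCGTCCTAAGGATGGACTCTTTGGGGTA. The template is its reverse complement.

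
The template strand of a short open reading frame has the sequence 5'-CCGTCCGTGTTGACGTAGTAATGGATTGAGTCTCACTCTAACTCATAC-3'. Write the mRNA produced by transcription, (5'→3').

The mRNA has the sequence of the coding strand (reverse complement of the template) with T→U. Reverse complement of CCGTCCGTGTTGACGTAGTAATGGATTGAGTCTCACTCTAACTCATAC is GTATGAGTTAGAGTGAGACTCAATCCATTACTACGTCAACACGGACGG; then T→U.

5'-GUAUGAGUUAGAGUGAGACUCAAUCCAUUACUACGUCAACACGGACGG-3'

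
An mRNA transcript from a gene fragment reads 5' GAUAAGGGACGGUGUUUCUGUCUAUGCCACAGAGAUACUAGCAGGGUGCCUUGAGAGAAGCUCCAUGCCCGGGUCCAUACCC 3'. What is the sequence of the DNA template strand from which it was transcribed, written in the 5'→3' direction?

Replace U with T to get the coding DNA strand: GATAAGGGACGGTGTTTCTGTCTATGCCACAGAGATACTAGCAGGGTGCCTTGAGAGAAGCTCCATGCCCGGGTCCATACCC. The template strand is its reverse complement (complement CTATTCCCTGCCACAAAGACAGATACGGTGTCTCTATGATCGTCCCACGGAACTCTCTTCGAGGTACGGGCCCAGGTATGGG, then reverse).

5′-GGGTATGGACCCGGGCATGGAGCTTCTCTCAAGGCACCCTGCTAGTATCTCTGTGGCATAGACAGAAACACCGTCCCTTATC-3′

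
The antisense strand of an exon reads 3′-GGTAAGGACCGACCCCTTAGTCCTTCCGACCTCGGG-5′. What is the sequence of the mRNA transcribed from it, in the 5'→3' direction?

Reading the template 3'→5' as shown, RNA polymerase pairs each base (A→U, T→A, G↔C) to build mRNA 5'→3' directly.

5'-CCAUUCCUGGCUGGGGAAUCAGGAAGGCUGGAGCCC-3'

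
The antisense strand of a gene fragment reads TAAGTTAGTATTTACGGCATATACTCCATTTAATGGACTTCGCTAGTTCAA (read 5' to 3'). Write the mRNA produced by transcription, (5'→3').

5'-UUGAACUAGCGAAGUCCAUUAAAUGGAGUAUAUGCCGUAAAUACUAACUUA-3'

RNA polymerase reads the template 3'→5' and synthesizes mRNA 5'→3' by base-pairing (A→U, T→A, G↔C). The complement of the template is ATTCAATCATAAATGCCGTATATGAGGTAAATTACCTGAAGCGATCAAGTT; antiparallel, so 5'→3' the coding strand is TTGAACTAGCGAAGTCCATTAAATGGAGTATATGCCGTAAATACTAACTTA. Replace T with U for the mRNA.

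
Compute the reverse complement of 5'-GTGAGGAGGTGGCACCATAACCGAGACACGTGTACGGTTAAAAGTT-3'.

Reading the sequence 3'→5' and pairing each base (A↔T, G↔C) gives the reverse complement directly.

5'-AACTTTTAACCGTACACGTGTCTCGGTTATGGTGCCACCTCCTCAC-3'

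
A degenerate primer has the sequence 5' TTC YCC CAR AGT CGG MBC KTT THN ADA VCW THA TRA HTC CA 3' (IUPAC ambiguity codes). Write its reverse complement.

Standard pairs A↔T, G↔C; ambiguity codes pair R↔Y, M↔K, W↔W, B↔V, D↔H, N↔N. Complement (AAGRGGGTYTCAGCCKVGMAAADNTHTBGWADTAYTDAGGT), then reverse for 5'→3'.

5'-TGGADTYATDAWGBTHTNDAAAMGVKCCGACTYTGGGRGAA-3'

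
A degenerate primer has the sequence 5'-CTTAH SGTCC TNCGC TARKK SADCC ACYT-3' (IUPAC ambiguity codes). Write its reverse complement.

5′-ARGTGGHTSMMYTAGCGNAGGACSDTAAG-3′

Standard pairs A↔T, G↔C; ambiguity codes pair R↔Y, K↔M, S↔S, D↔H, N↔N. Complement (GAATDSCAGGANGCGATYMMSTHGGTGRA), then reverse for 5'→3'.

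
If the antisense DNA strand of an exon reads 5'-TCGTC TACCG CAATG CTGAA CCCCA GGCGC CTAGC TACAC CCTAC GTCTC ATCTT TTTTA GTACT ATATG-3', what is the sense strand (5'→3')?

5'-CATATAGTACTAAAAAAGATGAGACGTAGGGTGTAGCTAGGCGCCTGGGGTTCAGCATTGCGGTAGACGA-3'

The coding strand is complementary and antiparallel to the template: take the complement (A↔T, G↔C) and reverse.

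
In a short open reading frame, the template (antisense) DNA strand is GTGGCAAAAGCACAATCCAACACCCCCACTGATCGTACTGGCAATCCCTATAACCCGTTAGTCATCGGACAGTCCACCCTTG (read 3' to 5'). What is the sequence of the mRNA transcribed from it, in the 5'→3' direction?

5′-CACCGUUUUCGUGUUAGGUUGUGGGGGUGACUAGCAUGACCGUUAGGGAUAUUGGGCAAUCAGUAGCCUGUCAGGUGGGAAC-3′

Reading the template 3'→5' as shown, RNA polymerase pairs each base (A→U, T→A, G↔C) to build mRNA 5'→3' directly.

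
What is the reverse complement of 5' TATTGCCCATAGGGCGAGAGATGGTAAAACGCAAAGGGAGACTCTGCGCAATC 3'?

5'-GATTGCGCAGAGTCTCCCTTTGCGTTTTACCATCTCTCGCCCTATGGGCAATA-3'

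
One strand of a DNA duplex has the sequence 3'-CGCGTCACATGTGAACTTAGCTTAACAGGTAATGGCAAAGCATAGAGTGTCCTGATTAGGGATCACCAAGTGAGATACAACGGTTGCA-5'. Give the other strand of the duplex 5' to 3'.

5'-GCGCAGTGTACACTTGAATCGAATTGTCCATTACCGTTTCGTATCTCACAGGACTAATCCCTAGTGGTTCACTCTATGTTGCCAACGT-3'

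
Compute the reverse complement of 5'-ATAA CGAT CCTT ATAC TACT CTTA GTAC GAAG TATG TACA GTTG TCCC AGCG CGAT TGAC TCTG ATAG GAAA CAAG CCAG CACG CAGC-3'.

Reading the sequence 3'→5' and pairing each base (A↔T, G↔C) gives the reverse complement directly.

5'-GCTGCGTGCTGGCTTGTTTCCTATCAGAGTCAATCGCGCTGGGACAACTGTACATACTTCGTACTAAGAGTAGTATAAGGATCGTTAT-3'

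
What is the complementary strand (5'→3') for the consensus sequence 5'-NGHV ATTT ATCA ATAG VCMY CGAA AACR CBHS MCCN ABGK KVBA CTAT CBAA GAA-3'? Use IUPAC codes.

Standard pairs A↔T, G↔C; ambiguity codes pair R↔Y, M↔K, S↔S, B↔V, H↔D, N↔N. Complement (NCDBTAAATAGTTATCBGKRGCTTTTGYGVDSKGGNTVCMMBVTGATAGVTTCTT), then reverse for 5'→3'.

5'-TTCTTVGATAGTVBMMCVTNGGKSDVGYGTTTTCGRKGBCTATTGATAAATBDCN-3'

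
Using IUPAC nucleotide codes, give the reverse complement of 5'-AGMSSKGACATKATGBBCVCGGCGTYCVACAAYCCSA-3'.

5'-TSGGRTTGTBGRACGCCGBGVVCATMATGTCMSSKCT-3'

Standard pairs A↔T, G↔C; ambiguity codes pair Y↔R, M↔K, S↔S, B↔V. Complement (TCKSSMCTGTAMTACVVGBGCCGCARGBTGTTRGGST), then reverse for 5'→3'.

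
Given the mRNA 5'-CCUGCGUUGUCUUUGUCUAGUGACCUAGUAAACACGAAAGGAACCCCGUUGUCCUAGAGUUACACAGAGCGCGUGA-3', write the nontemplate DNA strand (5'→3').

5'-CCTGCGTTGTCTTTGTCTAGTGACCTAGTAAACACGAAAGGAACCCCGTTGTCCTAGAGTTACACAGAGCGCGTGA-3'

The coding DNA strand has the same 5'→3' sequence as the mRNA with U replaced by T.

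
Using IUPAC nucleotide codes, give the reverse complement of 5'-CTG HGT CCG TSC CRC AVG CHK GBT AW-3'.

Standard pairs A↔T, G↔C; ambiguity codes pair R↔Y, K↔M, W↔W, S↔S, B↔V, H↔D. Complement (GACDCAGGCASGGYGTBCGDMCVATW), then reverse for 5'→3'.

5′-WTAVCMDGCBTGYGGSACGGACDCAG-3′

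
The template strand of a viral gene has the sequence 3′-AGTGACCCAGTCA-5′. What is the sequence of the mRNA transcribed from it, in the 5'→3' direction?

Reading the template 3'→5' as shown, RNA polymerase pairs each base (A→U, T→A, G↔C) to build mRNA 5'→3' directly.

5'-UCACUGGGUCAGU-3'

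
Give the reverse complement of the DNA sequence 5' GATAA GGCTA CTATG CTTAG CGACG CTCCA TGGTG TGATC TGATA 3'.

5'-TATCAGATCACACCATGGAGCGTCGCTAAGCATAGTAGCCTTATC-3'

Complement each base (A↔T, G↔C): CTATTCCGATGATACGAATCGCTGCGAGGTACCACACTAGACTAT. Then reverse.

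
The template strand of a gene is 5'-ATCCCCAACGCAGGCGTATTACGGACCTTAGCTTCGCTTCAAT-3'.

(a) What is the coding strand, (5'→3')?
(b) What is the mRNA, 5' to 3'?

(a) 5'-ATTGAAGCGAAGCTAAGGTCCGTAATACGCCTGCGTTGGGGAT-3'
(b) 5'-AUUGAAGCGAAGCUAAGGUCCGUAAUACGCCUGCGUUGGGGAU-3'

(a) The coding strand is the reverse complement of the template: complement TAGGGGTTGCGTCCGCATAATGCCTGGAATCGAAGCGAAGTTA, then reverse.
(b) mRNA has the coding-strand sequence with T→U.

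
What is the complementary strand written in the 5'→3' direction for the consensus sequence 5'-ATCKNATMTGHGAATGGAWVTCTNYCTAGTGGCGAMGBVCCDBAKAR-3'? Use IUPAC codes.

5'-YTMTVHGGBVCKTCGCCACTAGRNAGABWTCCATTCDCAKATNMGAT-3'

Standard pairs A↔T, G↔C; ambiguity codes pair R↔Y, M↔K, W↔W, B↔V, D↔H, N↔N. Complement (TAGMNTAKACDCTTACCTWBAGANRGATCACCGCTKCVBGGHVTMTY), then reverse for 5'→3'.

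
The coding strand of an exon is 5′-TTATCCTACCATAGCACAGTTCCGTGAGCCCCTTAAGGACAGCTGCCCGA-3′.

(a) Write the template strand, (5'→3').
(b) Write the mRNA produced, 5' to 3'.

(a) 5'-TCGGGCAGCTGTCCTTAAGGGGCTCACGGAACTGTGCTATGGTAGGATAA-3'
(b) 5'-UUAUCCUACCAUAGCACAGUUCCGUGAGCCCCUUAAGGACAGCUGCCCGA-3'

(a) The template strand is the reverse complement of the coding strand: complement AATAGGATGGTATCGTGTCAAGGCACTCGGGGAATTCCTGTCGACGGGCT, then reverse.
(b) mRNA matches the coding strand with T→U.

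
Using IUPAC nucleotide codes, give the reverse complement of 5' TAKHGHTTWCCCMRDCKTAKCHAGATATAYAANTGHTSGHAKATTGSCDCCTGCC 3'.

Standard pairs A↔T, G↔C; ambiguity codes pair R↔Y, M↔K, W↔W, S↔S, D↔H, N↔N. Complement (ATMDCDAAWGGGKYHGMATMGDTCTATATRTTNACDASCDTMTAACSGHGGACGG), then reverse for 5'→3'.

5'-GGCAGGHGSCAATMTDCSADCANTTRTATATCTDGMTAMGHYKGGGWAADCDMTA-3'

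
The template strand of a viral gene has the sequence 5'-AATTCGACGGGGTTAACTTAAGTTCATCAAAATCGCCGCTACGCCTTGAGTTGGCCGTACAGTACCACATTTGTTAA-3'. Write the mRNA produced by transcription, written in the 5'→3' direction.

5'-UUAACAAAUGUGGUACUGUACGGCCAACUCAAGGCGUAGCGGCGAUUUUGAUGAACUUAAGUUAACCCCGUCGAAUU-3'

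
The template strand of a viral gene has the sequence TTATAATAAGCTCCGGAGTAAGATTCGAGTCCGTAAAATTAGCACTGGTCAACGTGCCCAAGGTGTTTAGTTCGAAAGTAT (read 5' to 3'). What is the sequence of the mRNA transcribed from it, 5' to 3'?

5'-AUACUUUCGAACUAAACACCUUGGGCACGUUGACCAGUGCUAAUUUUACGGACUCGAAUCUUACUCCGGAGCUUAUUAUAA-3'

RNA polymerase reads the template 3'→5' and synthesizes mRNA 5'→3' by base-pairing (A→U, T→A, G↔C). The complement of the template is AATATTATTCGAGGCCTCATTCTAAGCTCAGGCATTTTAATCGTGACCAGTTGCACGGGTTCCACAAATCAAGCTTTCATA; antiparallel, so 5'→3' the coding strand is ATACTTTCGAACTAAACACCTTGGGCACGTTGACCAGTGCTAATTTTACGGACTCGAATCTTACTCCGGAGCTTATTATAA. Replace T with U for the mRNA.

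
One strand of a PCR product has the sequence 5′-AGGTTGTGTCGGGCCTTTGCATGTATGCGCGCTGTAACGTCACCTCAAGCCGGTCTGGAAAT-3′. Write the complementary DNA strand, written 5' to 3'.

5′-ATTTCCAGACCGGCTTGAGGTGACGTTACAGCGCGCATACATGCAAAGGCCCGACACAACCT-3′

Pairing A↔T and G↔C gives TCCAACACAGCCCGGAAACGTACATACGCGCGACATTGCAGTGGAGTTCGGCCAGACCTTTA, running 3'→5'. Reverse for the 5'→3' convention.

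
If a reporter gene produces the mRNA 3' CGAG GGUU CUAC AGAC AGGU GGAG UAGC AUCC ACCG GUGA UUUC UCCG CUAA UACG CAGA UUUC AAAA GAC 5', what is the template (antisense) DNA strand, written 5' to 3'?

5'-GCTCCCAAGATGTCTGTCCACCTCATCGTAGGTGGCCACTAAAGAGGCGATTATGCGTCTAAAGTTTTCTG-3'

Written 5'→3' the mRNA is CAGAAAACUUUAGACGCAUAAUCGCCUCUUUAGUGGCCACCUACGAUGAGGUGGACAGACAUCUUGGGAGC, so the coding DNA strand is CAGAAAACTTTAGACGCATAATCGCCTCTTTAGTGGCCACCTACGATGAGGTGGACAGACATCTTGGGAGC. The template is its reverse complement.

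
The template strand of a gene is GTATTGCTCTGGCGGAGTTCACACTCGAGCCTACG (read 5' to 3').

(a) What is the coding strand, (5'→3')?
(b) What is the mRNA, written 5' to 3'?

(a) The coding strand is the reverse complement of the template: complement CATAACGAGACCGCCTCAAGTGTGAGCTCGGATGC, then reverse.
(b) mRNA has the coding-strand sequence with T→U.

(a) 5'-CGTAGGCTCGAGTGTGAACTCCGCCAGAGCAATAC-3'
(b) 5'-CGUAGGCUCGAGUGUGAACUCCGCCAGAGCAAUAC-3'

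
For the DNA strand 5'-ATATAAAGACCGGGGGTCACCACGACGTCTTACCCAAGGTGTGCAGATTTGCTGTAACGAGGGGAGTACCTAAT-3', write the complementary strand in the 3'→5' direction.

3′-TATATTTCTGGCCCCCAGTGGTGCTGCAGAATGGGTTCCACACGTCTAAACGACATTGCTCCCCTCATGGATTA-5′

Base-pairing A↔T, G↔C gives the complement. The complementary strand is antiparallel, so paired with a 5'→3' strand it runs 3'→5'.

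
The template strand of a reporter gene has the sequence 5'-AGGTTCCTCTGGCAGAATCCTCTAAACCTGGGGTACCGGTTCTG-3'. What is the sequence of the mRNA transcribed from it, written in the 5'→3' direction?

5'-CAGAACCGGUACCCCAGGUUUAGAGGAUUCUGCCAGAGGAACCU-3'

The mRNA has the sequence of the coding strand (reverse complement of the template) with T→U. Reverse complement of AGGTTCCTCTGGCAGAATCCTCTAAACCTGGGGTACCGGTTCTG is CAGAACCGGTACCCCAGGTTTAGAGGATTCTGCCAGAGGAACCT; then T→U.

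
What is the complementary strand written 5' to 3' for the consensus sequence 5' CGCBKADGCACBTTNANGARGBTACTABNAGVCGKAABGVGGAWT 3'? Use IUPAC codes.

Standard pairs A↔T, G↔C; ambiguity codes pair R↔Y, K↔M, W↔W, B↔V, D↔H, N↔N. Complement (GCGVMTHCGTGVAANTNCTYCVATGATVNTCBGCMTTVCBCCTWA), then reverse for 5'→3'.

5'-AWTCCBCVTTMCGBCTNVTAGTAVCYTCNTNAAVGTGCHTMVGCG-3'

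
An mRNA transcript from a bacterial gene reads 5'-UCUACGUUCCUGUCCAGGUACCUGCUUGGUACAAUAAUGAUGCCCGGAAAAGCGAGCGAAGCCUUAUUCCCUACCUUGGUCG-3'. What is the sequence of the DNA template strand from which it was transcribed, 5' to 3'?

5'-CGACCAAGGTAGGGAATAAGGCTTCGCTCGCTTTTCCGGGCATCATTATTGTACCAAGCAGGTACCTGGACAGGAACGTAGA-3'

Replace U with T to get the coding DNA strand: TCTACGTTCCTGTCCAGGTACCTGCTTGGTACAATAATGATGCCCGGAAAAGCGAGCGAAGCCTTATTCCCTACCTTGGTCG. The template strand is its reverse complement (complement AGATGCAAGGACAGGTCCATGGACGAACCATGTTATTACTACGGGCCTTTTCGCTCGCTTCGGAATAAGGGATGGAACCAGC, then reverse).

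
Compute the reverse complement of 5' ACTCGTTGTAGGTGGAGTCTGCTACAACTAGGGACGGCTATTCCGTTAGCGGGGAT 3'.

5′-ATCCCCGCTAACGGAATAGCCGTCCCTAGTTGTAGCAGACTCCACCTACAACGAGT-3′

Reading the sequence 3'→5' and pairing each base (A↔T, G↔C) gives the reverse complement directly.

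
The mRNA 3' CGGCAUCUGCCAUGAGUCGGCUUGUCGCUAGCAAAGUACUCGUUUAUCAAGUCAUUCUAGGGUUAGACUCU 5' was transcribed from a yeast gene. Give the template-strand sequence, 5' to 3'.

Written 5'→3' the mRNA is UCUCAGAUUGGGAUCUUACUGAACUAUUUGCUCAUGAAACGAUCGCUGUUCGGCUGAGUACCGUCUACGGC, so the coding DNA strand is TCTCAGATTGGGATCTTACTGAACTATTTGCTCATGAAACGATCGCTGTTCGGCTGAGTACCGTCTACGGC. The template is its reverse complement.

5′-GCCGTAGACGGTACTCAGCCGAACAGCGATCGTTTCATGAGCAAATAGTTCAGTAAGATCCCAATCTGAGA-3′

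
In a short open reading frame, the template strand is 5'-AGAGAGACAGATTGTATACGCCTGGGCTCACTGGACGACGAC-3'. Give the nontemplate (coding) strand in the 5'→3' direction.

5'-GTCGTCGTCCAGTGAGCCCAGGCGTATACAATCTGTCTCTCT-3'

The coding strand is complementary and antiparallel to the template: take the complement (A↔T, G↔C) and reverse.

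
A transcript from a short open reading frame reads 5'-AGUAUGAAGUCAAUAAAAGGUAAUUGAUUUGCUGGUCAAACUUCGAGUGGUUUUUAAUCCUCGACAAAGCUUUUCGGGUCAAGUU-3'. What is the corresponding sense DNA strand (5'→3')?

The coding DNA strand has the same 5'→3' sequence as the mRNA with U replaced by T.

5'-AGTATGAAGTCAATAAAAGGTAATTGATTTGCTGGTCAAACTTCGAGTGGTTTTTAATCCTCGACAAAGCTTTTCGGGTCAAGTT-3'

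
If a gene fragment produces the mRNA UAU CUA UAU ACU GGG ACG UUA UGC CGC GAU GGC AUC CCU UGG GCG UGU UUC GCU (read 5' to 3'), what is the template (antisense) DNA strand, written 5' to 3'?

5'-AGCGAAACACGCCCAAGGGATGCCATCGCGGCATAACGTCCCAGTATATAGATA-3'

Replace U with T to get the coding DNA strand: TATCTATATACTGGGACGTTATGCCGCGATGGCATCCCTTGGGCGTGTTTCGCT. The template strand is its reverse complement (complement ATAGATATATGACCCTGCAATACGGCGCTACCGTAGGGAACCCGCACAAAGCGA, then reverse).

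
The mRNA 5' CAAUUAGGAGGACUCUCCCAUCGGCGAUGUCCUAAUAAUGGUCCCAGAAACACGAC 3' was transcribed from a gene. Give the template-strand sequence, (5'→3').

Replace U with T to get the coding DNA strand: CAATTAGGAGGACTCTCCCATCGGCGATGTCCTAATAATGGTCCCAGAAACACGAC. The template strand is its reverse complement (complement GTTAATCCTCCTGAGAGGGTAGCCGCTACAGGATTATTACCAGGGTCTTTGTGCTG, then reverse).

5'-GTCGTGTTTCTGGGACCATTATTAGGACATCGCCGATGGGAGAGTCCTCCTAATTG-3'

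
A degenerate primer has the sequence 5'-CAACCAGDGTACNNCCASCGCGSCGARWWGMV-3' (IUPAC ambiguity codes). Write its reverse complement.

5'-BKCWWYTCGSCGCGSTGGNNGTACHCTGGTTG-3'

Standard pairs A↔T, G↔C; ambiguity codes pair R↔Y, M↔K, W↔W, S↔S, D↔H, V↔B, N↔N. Complement (GTTGGTCHCATGNNGGTSGCGCSGCTYWWCKB), then reverse for 5'→3'.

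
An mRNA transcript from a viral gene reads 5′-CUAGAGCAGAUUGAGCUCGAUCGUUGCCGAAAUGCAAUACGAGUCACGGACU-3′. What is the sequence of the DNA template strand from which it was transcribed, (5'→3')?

5'-AGTCCGTGACTCGTATTGCATTTCGGCAACGATCGAGCTCAATCTGCTCTAG-3'

Replace U with T to get the coding DNA strand: CTAGAGCAGATTGAGCTCGATCGTTGCCGAAATGCAATACGAGTCACGGACT. The template strand is its reverse complement (complement GATCTCGTCTAACTCGAGCTAGCAACGGCTTTACGTTATGCTCAGTGCCTGA, then reverse).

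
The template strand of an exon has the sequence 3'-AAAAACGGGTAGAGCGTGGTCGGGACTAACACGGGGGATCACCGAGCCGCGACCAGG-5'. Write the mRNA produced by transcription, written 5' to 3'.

5'-UUUUUGCCCAUCUCGCACCAGCCCUGAUUGUGCCCCCUAGUGGCUCGGCGCUGGUCC-3'

Reading the template 3'→5' as shown, RNA polymerase pairs each base (A→U, T→A, G↔C) to build mRNA 5'→3' directly.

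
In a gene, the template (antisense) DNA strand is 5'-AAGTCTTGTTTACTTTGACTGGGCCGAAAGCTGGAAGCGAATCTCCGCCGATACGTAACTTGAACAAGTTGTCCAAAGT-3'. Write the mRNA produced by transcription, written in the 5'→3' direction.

5'-ACUUUGGACAACUUGUUCAAGUUACGUAUCGGCGGAGAUUCGCUUCCAGCUUUCGGCCCAGUCAAAGUAAACAAGACUU-3'

RNA polymerase reads the template 3'→5' and synthesizes mRNA 5'→3' by base-pairing (A→U, T→A, G↔C). The complement of the template is TTCAGAACAAATGAAACTGACCCGGCTTTCGACCTTCGCTTAGAGGCGGCTATGCATTGAACTTGTTCAACAGGTTTCA; antiparallel, so 5'→3' the coding strand is ACTTTGGACAACTTGTTCAAGTTACGTATCGGCGGAGATTCGCTTCCAGCTTTCGGCCCAGTCAAAGTAAACAAGACTT. Replace T with U for the mRNA.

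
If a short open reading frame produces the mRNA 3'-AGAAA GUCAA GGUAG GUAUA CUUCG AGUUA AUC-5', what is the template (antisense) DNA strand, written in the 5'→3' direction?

5'-TCTTTCAGTTCCATCCATATGAAGCTCAATTAG-3'

Written 5'→3' the mRNA is CUAAUUGAGCUUCAUAUGGAUGGAACUGAAAGA, so the coding DNA strand is CTAATTGAGCTTCATATGGATGGAACTGAAAGA. The template is its reverse complement.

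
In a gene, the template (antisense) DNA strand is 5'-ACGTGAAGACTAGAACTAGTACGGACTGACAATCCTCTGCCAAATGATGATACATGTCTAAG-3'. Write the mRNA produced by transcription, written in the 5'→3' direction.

5'-CUUAGACAUGUAUCAUCAUUUGGCAGAGGAUUGUCAGUCCGUACUAGUUCUAGUCUUCACGU-3'

RNA polymerase reads the template 3'→5' and synthesizes mRNA 5'→3' by base-pairing (A→U, T→A, G↔C). The complement of the template is TGCACTTCTGATCTTGATCATGCCTGACTGTTAGGAGACGGTTTACTACTATGTACAGATTC; antiparallel, so 5'→3' the coding strand is CTTAGACATGTATCATCATTTGGCAGAGGATTGTCAGTCCGTACTAGTTCTAGTCTTCACGT. Replace T with U for the mRNA.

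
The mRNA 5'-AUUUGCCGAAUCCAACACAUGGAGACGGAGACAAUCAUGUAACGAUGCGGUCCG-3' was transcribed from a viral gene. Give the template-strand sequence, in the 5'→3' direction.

5'-CGGACCGCATCGTTACATGATTGTCTCCGTCTCCATGTGTTGGATTCGGCAAAT-3'

Replace U with T to get the coding DNA strand: ATTTGCCGAATCCAACACATGGAGACGGAGACAATCATGTAACGATGCGGTCCG. The template strand is its reverse complement (complement TAAACGGCTTAGGTTGTGTACCTCTGCCTCTGTTAGTACATTGCTACGCCAGGC, then reverse).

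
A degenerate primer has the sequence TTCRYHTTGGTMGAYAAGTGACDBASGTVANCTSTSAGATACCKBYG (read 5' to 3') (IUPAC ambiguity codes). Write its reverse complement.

5'-CRVMGGTATCTSASAGNTBACSTVHGTCACTTRTCKACCAADRYGAA-3'

Standard pairs A↔T, G↔C; ambiguity codes pair R↔Y, M↔K, S↔S, B↔V, D↔H, N↔N. Complement (AAGYRDAACCAKCTRTTCACTGHVTSCABTNGASASTCTATGGMVRC), then reverse for 5'→3'.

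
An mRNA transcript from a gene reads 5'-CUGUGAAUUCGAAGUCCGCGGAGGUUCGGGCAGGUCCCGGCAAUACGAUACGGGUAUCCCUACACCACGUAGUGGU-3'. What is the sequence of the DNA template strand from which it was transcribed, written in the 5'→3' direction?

5'-ACCACTACGTGGTGTAGGGATACCCGTATCGTATTGCCGGGACCTGCCCGAACCTCCGCGGACTTCGAATTCACAG-3'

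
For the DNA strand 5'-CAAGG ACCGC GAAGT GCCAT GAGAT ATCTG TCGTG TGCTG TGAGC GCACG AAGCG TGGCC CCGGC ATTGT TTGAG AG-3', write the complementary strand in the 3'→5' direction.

3'-GTTCCTGGCGCTTCACGGTACTCTATAGACAGCACACGACACTCGCGTGCTTCGCACCGGGGCCGTAACAAACTCTC-5'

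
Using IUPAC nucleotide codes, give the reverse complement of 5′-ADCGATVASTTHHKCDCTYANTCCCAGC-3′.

5'-GCTGGGANTRAGHGMDDAASTBATCGHT-3'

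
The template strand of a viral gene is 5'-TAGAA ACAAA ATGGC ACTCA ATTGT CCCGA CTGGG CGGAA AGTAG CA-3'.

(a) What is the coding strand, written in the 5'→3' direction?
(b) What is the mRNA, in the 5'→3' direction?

(a) 5'-TGCTACTTTCCGCCCAGTCGGGACAATTGAGTGCCATTTTGTTTCTA-3'
(b) 5'-UGCUACUUUCCGCCCAGUCGGGACAAUUGAGUGCCAUUUUGUUUCUA-3'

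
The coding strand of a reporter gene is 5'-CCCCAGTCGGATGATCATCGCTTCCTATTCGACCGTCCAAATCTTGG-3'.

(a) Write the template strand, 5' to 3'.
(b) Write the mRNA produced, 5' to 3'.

(a) The template strand is the reverse complement of the coding strand: complement GGGGTCAGCCTACTAGTAGCGAAGGATAAGCTGGCAGGTTTAGAACC, then reverse.
(b) mRNA matches the coding strand with T→U.

(a) 5'-CCAAGATTTGGACGGTCGAATAGGAAGCGATGATCATCCGACTGGGG-3'
(b) 5'-CCCCAGUCGGAUGAUCAUCGCUUCCUAUUCGACCGUCCAAAUCUUGG-3'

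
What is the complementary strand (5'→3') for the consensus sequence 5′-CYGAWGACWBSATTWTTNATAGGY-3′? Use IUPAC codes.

5'-RCCTATNAAWAATSVWGTCWTCRG-3'

Standard pairs A↔T, G↔C; ambiguity codes pair Y↔R, W↔W, S↔S, B↔V, N↔N. Complement (GRCTWCTGWVSTAAWAANTATCCR), then reverse for 5'→3'.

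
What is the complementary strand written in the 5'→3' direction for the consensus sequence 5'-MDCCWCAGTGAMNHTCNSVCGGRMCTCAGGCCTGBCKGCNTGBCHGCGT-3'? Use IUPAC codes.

5'-ACGCDGVCANGCMGVCAGGCCTGAGKYCCGBSNGADNKTCACTGWGGHK-3'

Standard pairs A↔T, G↔C; ambiguity codes pair R↔Y, M↔K, W↔W, S↔S, B↔V, D↔H, N↔N. Complement (KHGGWGTCACTKNDAGNSBGCCYKGAGTCCGGACVGMCGNACVGDCGCA), then reverse for 5'→3'.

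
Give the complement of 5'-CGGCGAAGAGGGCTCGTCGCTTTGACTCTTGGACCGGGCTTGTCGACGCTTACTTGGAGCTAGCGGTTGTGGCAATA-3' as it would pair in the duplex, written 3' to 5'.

Base-pairing A↔T, G↔C gives the complement. The complementary strand is antiparallel, so paired with a 5'→3' strand it runs 3'→5'.

3′-GCCGCTTCTCCCGAGCAGCGAAACTGAGAACCTGGCCCGAACAGCTGCGAATGAACCTCGATCGCCAACACCGTTAT-5′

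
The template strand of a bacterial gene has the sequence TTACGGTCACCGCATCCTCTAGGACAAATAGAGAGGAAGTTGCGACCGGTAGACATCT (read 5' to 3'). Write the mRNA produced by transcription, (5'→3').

RNA polymerase reads the template 3'→5' and synthesizes mRNA 5'→3' by base-pairing (A→U, T→A, G↔C). The complement of the template is AATGCCAGTGGCGTAGGAGATCCTGTTTATCTCTCCTTCAACGCTGGCCATCTGTAGA; antiparallel, so 5'→3' the coding strand is AGATGTCTACCGGTCGCAACTTCCTCTCTATTTGTCCTAGAGGATGCGGTGACCGTAA. Replace T with U for the mRNA.

5'-AGAUGUCUACCGGUCGCAACUUCCUCUCUAUUUGUCCUAGAGGAUGCGGUGACCGUAA-3'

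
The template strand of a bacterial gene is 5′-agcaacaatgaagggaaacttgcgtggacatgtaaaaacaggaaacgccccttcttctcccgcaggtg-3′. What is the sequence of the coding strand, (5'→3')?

The coding strand is complementary and antiparallel to the template: take the complement (A↔T, G↔C) and reverse.

5'-CACCTGCGGGAGAAGAAGGGGCGTTTCCTGTTTTTACATGTCCACGCAAGTTTCCCTTCATTGTTGCT-3'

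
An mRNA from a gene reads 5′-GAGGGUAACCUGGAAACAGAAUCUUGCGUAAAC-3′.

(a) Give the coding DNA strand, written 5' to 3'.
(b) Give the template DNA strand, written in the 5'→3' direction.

(a) 5′-GAGGGTAACCTGGAAACAGAATCTTGCGTAAAC-3′
(b) 5'-GTTTACGCAAGATTCTGTTTCCAGGTTACCCTC-3'

(a) The coding strand matches the mRNA with U→T.
(b) The template strand is the reverse complement of the coding strand.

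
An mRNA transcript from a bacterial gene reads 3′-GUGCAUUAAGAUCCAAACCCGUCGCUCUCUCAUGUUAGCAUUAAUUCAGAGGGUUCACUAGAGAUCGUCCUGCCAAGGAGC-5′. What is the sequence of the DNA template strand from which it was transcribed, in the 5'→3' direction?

5'-CACGTAATTCTAGGTTTGGGCAGCGAGAGAGTACAATCGTAATTAAGTCTCCCAAGTGATCTCTAGCAGGACGGTTCCTCG-3'

Written 5'→3' the mRNA is CGAGGAACCGUCCUGCUAGAGAUCACUUGGGAGACUUAAUUACGAUUGUACUCUCUCGCUGCCCAAACCUAGAAUUACGUG, so the coding DNA strand is CGAGGAACCGTCCTGCTAGAGATCACTTGGGAGACTTAATTACGATTGTACTCTCTCGCTGCCCAAACCTAGAATTACGTG. The template is its reverse complement.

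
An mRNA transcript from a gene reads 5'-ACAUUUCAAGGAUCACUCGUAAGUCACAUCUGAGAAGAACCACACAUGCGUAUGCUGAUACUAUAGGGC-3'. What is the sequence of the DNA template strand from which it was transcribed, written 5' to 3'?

Replace U with T to get the coding DNA strand: ACATTTCAAGGATCACTCGTAAGTCACATCTGAGAAGAACCACACATGCGTATGCTGATACTATAGGGC. The template strand is its reverse complement (complement TGTAAAGTTCCTAGTGAGCATTCAGTGTAGACTCTTCTTGGTGTGTACGCATACGACTATGATATCCCG, then reverse).

5′-GCCCTATAGTATCAGCATACGCATGTGTGGTTCTTCTCAGATGTGACTTACGAGTGATCCTTGAAATGT-3′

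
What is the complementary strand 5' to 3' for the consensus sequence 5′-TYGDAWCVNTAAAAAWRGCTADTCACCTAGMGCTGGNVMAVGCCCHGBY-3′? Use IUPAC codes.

5'-RVCDGGGCBTKBNCCAGCKCTAGGTGAHTAGCYWTTTTTANBGWTHCRA-3'

Standard pairs A↔T, G↔C; ambiguity codes pair R↔Y, M↔K, W↔W, B↔V, D↔H, N↔N. Complement (ARCHTWGBNATTTTTWYCGATHAGTGGATCKCGACCNBKTBCGGGDCVR), then reverse for 5'→3'.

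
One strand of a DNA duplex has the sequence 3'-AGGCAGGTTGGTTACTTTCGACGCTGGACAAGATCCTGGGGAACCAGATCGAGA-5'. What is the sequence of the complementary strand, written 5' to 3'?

The strand is given 3'→5', so its complement runs 5'→3' in the same left-to-right order: pair each base A↔T, G↔C.

5′-TCCGTCCAACCAATGAAAGCTGCGACCTGTTCTAGGACCCCTTGGTCTAGCTCT-3′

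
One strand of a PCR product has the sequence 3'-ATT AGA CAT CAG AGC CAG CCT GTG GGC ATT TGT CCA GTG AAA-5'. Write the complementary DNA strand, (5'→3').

The strand is given 3'→5', so its complement runs 5'→3' in the same left-to-right order: pair each base A↔T, G↔C.

5'-TAATCTGTAGTCTCGGTCGGACACCCGTAAACAGGTCACTTT-3'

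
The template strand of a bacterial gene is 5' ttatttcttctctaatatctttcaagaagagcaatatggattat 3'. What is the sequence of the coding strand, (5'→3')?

5'-ATAATCCATATTGCTCTTCTTGAAAGATATTAGAGAAGAAATAA-3'

The coding strand is complementary and antiparallel to the template: take the complement (A↔T, G↔C) and reverse.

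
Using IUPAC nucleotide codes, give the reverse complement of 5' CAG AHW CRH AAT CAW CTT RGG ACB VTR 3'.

Standard pairs A↔T, G↔C; ambiguity codes pair R↔Y, W↔W, B↔V, H↔D. Complement (GTCTDWGYDTTAGTWGAAYCCTGVBAY), then reverse for 5'→3'.

5'-YABVGTCCYAAGWTGATTDYGWDTCTG-3'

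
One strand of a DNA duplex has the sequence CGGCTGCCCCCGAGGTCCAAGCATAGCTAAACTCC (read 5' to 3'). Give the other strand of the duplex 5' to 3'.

Pairing A↔T and G↔C gives GCCGACGGGGGCTCCAGGTTCGTATCGATTTGAGG, running 3'→5'. Reverse for the 5'→3' convention.

5'-GGAGTTTAGCTATGCTTGGACCTCGGGGGCAGCCG-3'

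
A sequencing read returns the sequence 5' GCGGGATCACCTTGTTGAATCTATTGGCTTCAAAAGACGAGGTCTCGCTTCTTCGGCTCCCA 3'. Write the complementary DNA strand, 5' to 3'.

Pairing A↔T and G↔C gives CGCCCTAGTGGAACAACTTAGATAACCGAAGTTTTCTGCTCCAGAGCGAAGAAGCCGAGGGT, running 3'→5'. Reverse for the 5'→3' convention.

5'-TGGGAGCCGAAGAAGCGAGACCTCGTCTTTTGAAGCCAATAGATTCAACAAGGTGATCCCGC-3'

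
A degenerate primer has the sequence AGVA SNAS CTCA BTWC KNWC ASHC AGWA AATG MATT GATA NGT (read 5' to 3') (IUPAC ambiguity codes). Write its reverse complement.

Standard pairs A↔T, G↔C; ambiguity codes pair M↔K, W↔W, S↔S, B↔V, H↔D, N↔N. Complement (TCBTSNTSGAGTVAWGMNWGTSDGTCWTTTACKTAACTATNCA), then reverse for 5'→3'.

5'-ACNTATCAATKCATTTWCTGDSTGWNMGWAVTGAGSTNSTBCT-3'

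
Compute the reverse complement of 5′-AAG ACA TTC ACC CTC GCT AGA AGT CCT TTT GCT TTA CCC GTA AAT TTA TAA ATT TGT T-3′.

5'-AACAAATTTATAAATTTACGGGTAAAGCAAAAGGACTTCTAGCGAGGGTGAATGTCTT-3'

Reading the sequence 3'→5' and pairing each base (A↔T, G↔C) gives the reverse complement directly.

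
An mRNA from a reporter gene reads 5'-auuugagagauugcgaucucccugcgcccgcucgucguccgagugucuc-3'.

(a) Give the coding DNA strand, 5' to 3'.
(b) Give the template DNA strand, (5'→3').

(a) 5'-ATTTGAGAGATTGCGATCTCCCTGCGCCCGCTCGTCGTCCGAGTGTCTC-3'
(b) 5'-GAGACACTCGGACGACGAGCGGGCGCAGGGAGATCGCAATCTCTCAAAT-3'

(a) The coding strand matches the mRNA with U→T.
(b) The template strand is the reverse complement of the coding strand.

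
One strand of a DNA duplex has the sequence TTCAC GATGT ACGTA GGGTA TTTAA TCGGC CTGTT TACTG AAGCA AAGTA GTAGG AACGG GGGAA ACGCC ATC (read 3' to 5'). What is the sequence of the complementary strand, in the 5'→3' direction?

5′-AAGTGCTACATGCATCCCATAAATTAGCCGGACAAATGACTTCGTTTCATCATCCTTGCCCCCTTTGCGGTAG-3′

The strand is given 3'→5', so its complement runs 5'→3' in the same left-to-right order: pair each base A↔T, G↔C.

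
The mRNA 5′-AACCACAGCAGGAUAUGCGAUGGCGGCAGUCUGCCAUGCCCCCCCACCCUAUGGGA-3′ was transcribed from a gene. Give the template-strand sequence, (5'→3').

5'-TCCCATAGGGTGGGGGGGCATGGCAGACTGCCGCCATCGCATATCCTGCTGTGGTT-3'

Replace U with T to get the coding DNA strand: AACCACAGCAGGATATGCGATGGCGGCAGTCTGCCATGCCCCCCCACCCTATGGGA. The template strand is its reverse complement (complement TTGGTGTCGTCCTATACGCTACCGCCGTCAGACGGTACGGGGGGGTGGGATACCCT, then reverse).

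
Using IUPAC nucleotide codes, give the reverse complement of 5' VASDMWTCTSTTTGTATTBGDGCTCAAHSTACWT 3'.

5'-AWGTASDTTGAGCHCVAATACAAASAGAWKHSTB-3'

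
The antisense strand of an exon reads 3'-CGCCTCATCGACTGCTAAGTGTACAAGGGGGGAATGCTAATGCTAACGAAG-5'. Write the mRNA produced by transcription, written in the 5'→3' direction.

5'-GCGGAGUAGCUGACGAUUCACAUGUUCCCCCCUUACGAUUACGAUUGCUUC-3'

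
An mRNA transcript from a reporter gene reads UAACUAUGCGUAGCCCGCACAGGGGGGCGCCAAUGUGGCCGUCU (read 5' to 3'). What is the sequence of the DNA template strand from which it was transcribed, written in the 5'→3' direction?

5'-AGACGGCCACATTGGCGCCCCCCTGTGCGGGCTACGCATAGTTA-3'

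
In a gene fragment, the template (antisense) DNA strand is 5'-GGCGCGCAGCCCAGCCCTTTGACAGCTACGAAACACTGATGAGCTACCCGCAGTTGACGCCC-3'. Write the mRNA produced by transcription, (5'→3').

The mRNA has the sequence of the coding strand (reverse complement of the template) with T→U. Reverse complement of GGCGCGCAGCCCAGCCCTTTGACAGCTACGAAACACTGATGAGCTACCCGCAGTTGACGCCC is GGGCGTCAACTGCGGGTAGCTCATCAGTGTTTCGTAGCTGTCAAAGGGCTGGGCTGCGCGCC; then T→U.

5′-GGGCGUCAACUGCGGGUAGCUCAUCAGUGUUUCGUAGCUGUCAAAGGGCUGGGCUGCGCGCC-3′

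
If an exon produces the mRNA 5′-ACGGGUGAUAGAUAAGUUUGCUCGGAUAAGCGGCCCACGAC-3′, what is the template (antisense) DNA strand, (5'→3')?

5'-GTCGTGGGCCGCTTATCCGAGCAAACTTATCTATCACCCGT-3'

Replace U with T to get the coding DNA strand: ACGGGTGATAGATAAGTTTGCTCGGATAAGCGGCCCACGAC. The template strand is its reverse complement (complement TGCCCACTATCTATTCAAACGAGCCTATTCGCCGGGTGCTG, then reverse).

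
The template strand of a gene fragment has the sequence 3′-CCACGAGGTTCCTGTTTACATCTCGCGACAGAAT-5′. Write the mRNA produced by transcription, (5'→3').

Reading the template 3'→5' as shown, RNA polymerase pairs each base (A→U, T→A, G↔C) to build mRNA 5'→3' directly.

5'-GGUGCUCCAAGGACAAAUGUAGAGCGCUGUCUUA-3'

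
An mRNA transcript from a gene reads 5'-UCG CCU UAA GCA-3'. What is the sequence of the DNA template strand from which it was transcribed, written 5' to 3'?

5′-TGCTTAAGGCGA-3′

Replace U with T to get the coding DNA strand: TCGCCTTAAGCA. The template strand is its reverse complement (complement AGCGGAATTCGT, then reverse).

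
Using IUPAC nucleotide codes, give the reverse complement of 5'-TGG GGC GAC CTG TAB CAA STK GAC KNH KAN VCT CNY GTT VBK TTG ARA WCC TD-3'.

Standard pairs A↔T, G↔C; ambiguity codes pair R↔Y, K↔M, W↔W, S↔S, B↔V, D↔H, N↔N. Complement (ACCCCGCTGGACATVGTTSAMCTGMNDMTNBGAGNRCAABVMAACTYTWGGAH), then reverse for 5'→3'.

5'-HAGGWTYTCAAMVBAACRNGAGBNTMDNMGTCMASTTGVTACAGGTCGCCCCA-3'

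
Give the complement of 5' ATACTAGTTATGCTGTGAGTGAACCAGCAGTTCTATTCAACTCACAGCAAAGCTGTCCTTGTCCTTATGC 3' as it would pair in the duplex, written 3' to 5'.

Base-pairing A↔T, G↔C gives the complement. The complementary strand is antiparallel, so paired with a 5'→3' strand it runs 3'→5'.

3'-TATGATCAATACGACACTCACTTGGTCGTCAAGATAAGTTGAGTGTCGTTTCGACAGGAACAGGAATACG-5'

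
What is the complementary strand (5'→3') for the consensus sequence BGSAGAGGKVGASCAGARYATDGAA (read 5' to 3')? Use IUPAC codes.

5'-TTCHATRYTCTGSTCBMCCTCTSCV-3'

Standard pairs A↔T, G↔C; ambiguity codes pair R↔Y, K↔M, S↔S, B↔V, D↔H. Complement (VCSTCTCCMBCTSGTCTYRTAHCTT), then reverse for 5'→3'.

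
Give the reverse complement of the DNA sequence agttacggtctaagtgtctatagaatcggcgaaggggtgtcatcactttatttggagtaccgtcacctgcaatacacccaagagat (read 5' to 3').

Reading the sequence 3'→5' and pairing each base (A↔T, G↔C) gives the reverse complement directly.

5′-ATCTCTTGGGTGTATTGCAGGTGACGGTACTCCAAATAAAGTGATGACACCCCTTCGCCGATTCTATAGACACTTAGACCGTAACT-3′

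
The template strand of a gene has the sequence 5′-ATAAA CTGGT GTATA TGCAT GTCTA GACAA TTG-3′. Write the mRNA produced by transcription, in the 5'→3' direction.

5'-CAAUUGUCUAGACAUGCAUAUACACCAGUUUAU-3'

The mRNA has the sequence of the coding strand (reverse complement of the template) with T→U. Reverse complement of ATAAACTGGTGTATATGCATGTCTAGACAATTG is CAATTGTCTAGACATGCATATACACCAGTTTAT; then T→U.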